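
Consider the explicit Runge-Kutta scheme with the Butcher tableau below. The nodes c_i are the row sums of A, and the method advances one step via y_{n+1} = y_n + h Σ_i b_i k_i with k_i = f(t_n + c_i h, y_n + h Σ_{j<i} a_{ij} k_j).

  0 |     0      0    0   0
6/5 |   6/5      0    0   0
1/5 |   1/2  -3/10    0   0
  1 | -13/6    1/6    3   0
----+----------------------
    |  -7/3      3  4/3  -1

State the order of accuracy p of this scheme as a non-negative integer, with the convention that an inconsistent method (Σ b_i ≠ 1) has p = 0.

b = (-7/3, 3, 4/3, -1)
c = (0, 6/5, 1/5, 1)
Ac = (0, 0, -9/25, 4/5)
Σ b_i: (-7/3)·1 + 3·1 + 4/3·1 + (-1)·1 = 1 ✓
b·c: 3·6/5 + 4/3·1/5 + (-1)·1 = 43/15 ≠ 1/2 ⇒ order 1.

1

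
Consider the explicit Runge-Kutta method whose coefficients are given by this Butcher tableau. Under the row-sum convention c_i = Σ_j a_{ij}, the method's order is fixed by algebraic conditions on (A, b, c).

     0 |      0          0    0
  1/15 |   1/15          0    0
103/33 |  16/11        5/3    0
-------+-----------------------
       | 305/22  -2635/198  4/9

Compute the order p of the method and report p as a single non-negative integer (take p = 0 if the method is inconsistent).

b = (305/22, -2635/198, 4/9)
c = (0, 1/15, 103/33)
Ac = (0, 0, 1/9)
Σ b_i: 305/22·1 + (-2635/198)·1 + 4/9·1 = 1 ✓
b·c: (-2635/198)·1/15 + 4/9·103/33 = 1/2 ✓
b·c²: (-2635/198)·1/225 + 4/9·10609/1089 = 46507/10890 ≠ 1/3 ⇒ order 2.
b·Ac: 4/9·1/9 = 4/81 ≠ 1/6

2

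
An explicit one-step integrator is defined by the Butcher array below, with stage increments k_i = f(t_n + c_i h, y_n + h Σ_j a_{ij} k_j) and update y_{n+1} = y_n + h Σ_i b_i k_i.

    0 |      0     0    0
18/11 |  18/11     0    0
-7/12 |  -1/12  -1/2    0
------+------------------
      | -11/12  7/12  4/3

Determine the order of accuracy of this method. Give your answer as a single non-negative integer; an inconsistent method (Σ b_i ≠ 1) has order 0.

1

b = (-11/12, 7/12, 4/3)
c = (0, 18/11, -7/12)
Ac = (0, 0, -9/11)
Σ b_i: (-11/12)·1 + 7/12·1 + 4/3·1 = 1 ✓
b·c: 7/12·18/11 + 4/3·(-7/12) = 35/198 ≠ 1/2 ⇒ order 1.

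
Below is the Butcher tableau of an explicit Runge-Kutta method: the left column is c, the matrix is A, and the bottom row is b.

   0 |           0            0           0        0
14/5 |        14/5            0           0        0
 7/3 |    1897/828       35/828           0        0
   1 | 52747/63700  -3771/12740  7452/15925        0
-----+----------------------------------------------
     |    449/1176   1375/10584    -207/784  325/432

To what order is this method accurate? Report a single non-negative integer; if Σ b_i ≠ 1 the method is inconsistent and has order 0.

4

b = (449/1176, 1375/10584, -207/784, 325/432)
c = (0, 14/5, 7/3, 1)
Ac = (0, 0, 49/414, 171/650)
Σ b_i: 449/1176·1 + 1375/10584·1 + (-207/784)·1 + 325/432·1 = 1 ✓
b·c: 1375/10584·14/5 + (-207/784)·7/3 + 325/432·1 = 1/2 ✓
b·c²: 1375/10584·196/25 + (-207/784)·49/9 + 325/432·1 = 1/3 ✓
b·Ac: (-207/784)·49/414 + 325/432·171/650 = 1/6 ✓
b·c³: 1375/10584·2744/125 + (-207/784)·343/27 + 325/432·1 = 1/4 ✓
b·(c∘Ac): (-207/784)·343/1242 + 325/432·171/650 = 1/8 ✓
b·Ac²: (-207/784)·343/1035 + 325/432·369/1625 = 1/12 ✓
b·A²c: 325/432·18/325 = 1/24 ✓; 4 stages ⇒ order 4.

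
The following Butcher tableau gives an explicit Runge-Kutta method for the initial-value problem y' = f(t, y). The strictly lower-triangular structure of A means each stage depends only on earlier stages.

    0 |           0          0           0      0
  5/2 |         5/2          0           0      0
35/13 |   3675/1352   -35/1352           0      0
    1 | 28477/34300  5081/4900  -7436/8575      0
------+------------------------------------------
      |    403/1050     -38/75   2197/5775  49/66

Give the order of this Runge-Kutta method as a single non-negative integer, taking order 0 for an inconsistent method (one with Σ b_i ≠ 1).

4

b = (403/1050, -38/75, 2197/5775, 49/66)
c = (0, 5/2, 35/13, 1)
Ac = (0, 0, -175/2704, 101/392)
Σ b_i: 403/1050·1 + (-38/75)·1 + 2197/5775·1 + 49/66·1 = 1 ✓
b·c: (-38/75)·5/2 + 2197/5775·35/13 + 49/66·1 = 1/2 ✓
b·c²: (-38/75)·25/4 + 2197/5775·1225/169 + 49/66·1 = 1/3 ✓
b·Ac: 2197/5775·(-175/2704) + 49/66·101/392 = 1/6 ✓
b·c³: (-38/75)·125/8 + 2197/5775·42875/2197 + 49/66·1 = 1/4 ✓
b·(c∘Ac): 2197/5775·(-6125/35152) + 49/66·101/392 = 1/8 ✓
b·Ac²: 2197/5775·(-875/5408) + 49/66·153/784 = 1/12 ✓
b·A²c: 49/66·11/196 = 1/24 ✓; 4 stages ⇒ order 4.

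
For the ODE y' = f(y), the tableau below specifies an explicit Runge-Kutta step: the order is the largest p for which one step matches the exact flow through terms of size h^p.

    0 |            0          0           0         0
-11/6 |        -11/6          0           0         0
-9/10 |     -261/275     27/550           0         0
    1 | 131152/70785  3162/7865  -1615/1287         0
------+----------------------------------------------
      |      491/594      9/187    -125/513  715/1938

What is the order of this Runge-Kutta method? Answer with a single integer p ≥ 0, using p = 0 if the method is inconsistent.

b = (491/594, 9/187, -125/513, 715/1938)
c = (0, -11/6, -9/10, 1)
Ac = (0, 0, -9/100, 51/130)
Σ b_i: 491/594·1 + 9/187·1 + (-125/513)·1 + 715/1938·1 = 1 ✓
b·c: 9/187·(-11/6) + (-125/513)·(-9/10) + 715/1938·1 = 1/2 ✓
b·c²: 9/187·121/36 + (-125/513)·81/100 + 715/1938·1 = 1/3 ✓
b·Ac: (-125/513)·(-9/100) + 715/1938·51/130 = 1/6 ✓
b·c³: 9/187·(-1331/216) + (-125/513)·(-729/1000) + 715/1938·1 = 1/4 ✓
b·(c∘Ac): (-125/513)·81/1000 + 715/1938·51/130 = 1/8 ✓
b·Ac²: (-125/513)·33/200 + 715/1938·221/660 = 1/12 ✓
b·A²c: 715/1938·323/2860 = 1/24 ✓; 4 stages ⇒ order 4.

4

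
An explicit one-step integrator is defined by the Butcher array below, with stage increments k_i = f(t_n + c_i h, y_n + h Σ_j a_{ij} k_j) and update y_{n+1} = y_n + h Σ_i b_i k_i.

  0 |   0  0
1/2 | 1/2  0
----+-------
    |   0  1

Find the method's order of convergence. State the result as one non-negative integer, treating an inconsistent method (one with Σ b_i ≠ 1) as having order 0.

2

b = (0, 1)
c = (0, 1/2)
Σ b_i: 1·1 = 1 ✓
b·c: 1·1/2 = 1/2 ✓; 2 stages ⇒ order 2.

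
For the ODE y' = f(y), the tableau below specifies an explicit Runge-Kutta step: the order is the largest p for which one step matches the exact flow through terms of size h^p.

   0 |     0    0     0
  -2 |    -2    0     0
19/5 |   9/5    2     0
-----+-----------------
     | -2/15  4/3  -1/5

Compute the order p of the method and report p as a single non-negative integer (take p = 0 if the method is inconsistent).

b = (-2/15, 4/3, -1/5)
c = (0, -2, 19/5)
Ac = (0, 0, -4)
Σ b_i: (-2/15)·1 + 4/3·1 + (-1/5)·1 = 1 ✓
b·c: 4/3·(-2) + (-1/5)·19/5 = -257/75 ≠ 1/2 ⇒ order 1.

1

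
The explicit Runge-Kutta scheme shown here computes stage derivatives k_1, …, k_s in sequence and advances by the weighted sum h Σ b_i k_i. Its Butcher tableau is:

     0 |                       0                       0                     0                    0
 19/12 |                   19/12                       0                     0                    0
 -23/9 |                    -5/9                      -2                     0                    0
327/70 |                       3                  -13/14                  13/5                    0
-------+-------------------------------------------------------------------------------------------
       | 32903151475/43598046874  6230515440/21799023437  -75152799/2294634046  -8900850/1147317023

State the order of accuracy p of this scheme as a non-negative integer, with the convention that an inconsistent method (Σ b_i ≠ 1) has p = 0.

3

b = (32903151475/43598046874, 6230515440/21799023437, -75152799/2294634046, -8900850/1147317023)
c = (0, 19/12, -23/9, 327/70)
Ac = (0, 0, -19/6, -20449/2520)
Σ b_i: 32903151475/43598046874·1 + 6230515440/21799023437·1 + (-75152799/2294634046)·1 + (-8900850/1147317023)·1 = 1 ✓
b·c: 6230515440/21799023437·19/12 + (-75152799/2294634046)·(-23/9) + (-8900850/1147317023)·327/70 = 1/2 ✓
b·c²: 6230515440/21799023437·361/144 + (-75152799/2294634046)·529/81 + (-8900850/1147317023)·106929/4900 = 1/3 ✓
b·Ac: (-75152799/2294634046)·(-19/6) + (-8900850/1147317023)·(-20449/2520) = 1/6 ✓
b·c³: 6230515440/21799023437·6859/1728 + (-75152799/2294634046)·(-12167/729) + (-8900850/1147317023)·34965783/343000 = 275782642843/309775596210 ≠ 1/4 ⇒ order 3.
b·(c∘Ac): (-75152799/2294634046)·437/54 + (-8900850/1147317023)·(-2228941/58800) = 266523613/9178536184 ≠ 1/8
b·Ac²: (-75152799/2294634046)·(-361/72) + (-8900850/1147317023)·1329263/90720 = 12524834531/247820476968 ≠ 1/12
b·A²c: (-8900850/1147317023)·(-247/30) = 73283665/1147317023 ≠ 1/24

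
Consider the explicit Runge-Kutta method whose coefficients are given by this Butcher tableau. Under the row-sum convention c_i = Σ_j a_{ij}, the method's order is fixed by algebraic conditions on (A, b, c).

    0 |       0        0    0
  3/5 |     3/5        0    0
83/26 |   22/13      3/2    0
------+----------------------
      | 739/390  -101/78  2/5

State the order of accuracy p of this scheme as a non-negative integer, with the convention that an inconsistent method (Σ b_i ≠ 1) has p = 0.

b = (739/390, -101/78, 2/5)
c = (0, 3/5, 83/26)
Ac = (0, 0, 9/10)
Σ b_i: 739/390·1 + (-101/78)·1 + 2/5·1 = 1 ✓
b·c: (-101/78)·3/5 + 2/5·83/26 = 1/2 ✓
b·c²: (-101/78)·9/25 + 2/5·6889/676 = 15253/4225 ≠ 1/3 ⇒ order 2.
b·Ac: 2/5·9/10 = 9/25 ≠ 1/6

2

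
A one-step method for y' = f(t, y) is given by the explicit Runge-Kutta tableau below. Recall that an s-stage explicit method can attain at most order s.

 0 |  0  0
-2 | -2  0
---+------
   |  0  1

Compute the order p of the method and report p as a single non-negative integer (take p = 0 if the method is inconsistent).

b = (0, 1)
c = (0, -2)
Σ b_i: 1·1 = 1 ✓
b·c: 1·(-2) = -2 ≠ 1/2 ⇒ order 1.

1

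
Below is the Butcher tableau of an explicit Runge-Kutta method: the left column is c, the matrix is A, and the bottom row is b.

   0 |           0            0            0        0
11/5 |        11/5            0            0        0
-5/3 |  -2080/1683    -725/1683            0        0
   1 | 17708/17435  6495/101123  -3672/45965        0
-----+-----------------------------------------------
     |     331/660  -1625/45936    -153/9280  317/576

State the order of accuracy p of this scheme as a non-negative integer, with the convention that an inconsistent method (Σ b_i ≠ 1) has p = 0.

b = (331/660, -1625/45936, -153/9280, 317/576)
c = (0, 11/5, -5/3, 1)
Ac = (0, 0, -145/153, 87/317)
Σ b_i: 331/660·1 + (-1625/45936)·1 + (-153/9280)·1 + 317/576·1 = 1 ✓
b·c: (-1625/45936)·11/5 + (-153/9280)·(-5/3) + 317/576·1 = 1/2 ✓
b·c²: (-1625/45936)·121/25 + (-153/9280)·25/9 + 317/576·1 = 1/3 ✓
b·Ac: (-153/9280)·(-145/153) + 317/576·87/317 = 1/6 ✓
b·c³: (-1625/45936)·1331/125 + (-153/9280)·(-125/27) + 317/576·1 = 1/4 ✓
b·(c∘Ac): (-153/9280)·725/459 + 317/576·87/317 = 1/8 ✓
b·Ac²: (-153/9280)·(-319/153) + 317/576·141/1585 = 1/12 ✓
b·A²c: 317/576·24/317 = 1/24 ✓; 4 stages ⇒ order 4.

4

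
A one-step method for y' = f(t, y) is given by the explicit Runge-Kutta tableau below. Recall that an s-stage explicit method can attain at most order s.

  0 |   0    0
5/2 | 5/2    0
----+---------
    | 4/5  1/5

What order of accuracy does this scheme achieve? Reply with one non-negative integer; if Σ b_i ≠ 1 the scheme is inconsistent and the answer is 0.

b = (4/5, 1/5)
c = (0, 5/2)
Σ b_i: 4/5·1 + 1/5·1 = 1 ✓
b·c: 1/5·5/2 = 1/2 ✓; 2 stages ⇒ order 2.

2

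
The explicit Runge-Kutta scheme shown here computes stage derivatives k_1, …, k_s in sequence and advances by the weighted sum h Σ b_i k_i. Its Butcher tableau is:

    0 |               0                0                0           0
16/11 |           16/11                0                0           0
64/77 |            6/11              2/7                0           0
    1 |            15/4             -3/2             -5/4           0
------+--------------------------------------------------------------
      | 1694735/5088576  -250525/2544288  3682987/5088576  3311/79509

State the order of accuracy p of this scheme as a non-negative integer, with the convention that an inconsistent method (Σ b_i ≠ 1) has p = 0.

3

b = (1694735/5088576, -250525/2544288, 3682987/5088576, 3311/79509)
c = (0, 16/11, 64/77, 1)
Ac = (0, 0, 32/77, -248/77)
Σ b_i: 1694735/5088576·1 + (-250525/2544288)·1 + 3682987/5088576·1 + 3311/79509·1 = 1 ✓
b·c: (-250525/2544288)·16/11 + 3682987/5088576·64/77 + 3311/79509·1 = 1/2 ✓
b·c²: (-250525/2544288)·256/121 + 3682987/5088576·4096/5929 + 3311/79509·1 = 1/3 ✓
b·Ac: 3682987/5088576·32/77 + 3311/79509·(-248/77) = 1/6 ✓
b·c³: (-250525/2544288)·4096/1331 + 3682987/5088576·262144/456533 + 3311/79509·1 = 3461995/22448041 ≠ 1/4 ⇒ order 3.
b·(c∘Ac): 3682987/5088576·2048/5929 + 3311/79509·(-248/77) = 33784/291533 ≠ 1/8
b·Ac²: 3682987/5088576·512/847 + 3311/79509·(-2176/539) = 1649288/6122193 ≠ 1/12
b·A²c: 3311/79509·(-40/77) = -1720/79509 ≠ 1/24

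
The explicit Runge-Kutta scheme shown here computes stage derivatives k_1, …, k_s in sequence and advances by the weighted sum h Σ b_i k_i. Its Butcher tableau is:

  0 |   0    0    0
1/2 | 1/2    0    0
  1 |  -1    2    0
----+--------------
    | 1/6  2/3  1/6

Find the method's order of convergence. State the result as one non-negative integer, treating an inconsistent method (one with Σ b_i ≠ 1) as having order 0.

b = (1/6, 2/3, 1/6)
c = (0, 1/2, 1)
Ac = (0, 0, 1)
Σ b_i: 1/6·1 + 2/3·1 + 1/6·1 = 1 ✓
b·c: 2/3·1/2 + 1/6·1 = 1/2 ✓
b·c²: 2/3·1/4 + 1/6·1 = 1/3 ✓
b·Ac: 1/6·1 = 1/6 ✓; 3 stages ⇒ order 3.

3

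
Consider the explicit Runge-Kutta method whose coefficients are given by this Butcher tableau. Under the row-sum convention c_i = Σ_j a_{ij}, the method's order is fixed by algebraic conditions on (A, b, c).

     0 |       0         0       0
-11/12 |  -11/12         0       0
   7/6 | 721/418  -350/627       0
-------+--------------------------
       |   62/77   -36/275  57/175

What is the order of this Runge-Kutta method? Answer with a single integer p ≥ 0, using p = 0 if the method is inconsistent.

b = (62/77, -36/275, 57/175)
c = (0, -11/12, 7/6)
Ac = (0, 0, 175/342)
Σ b_i: 62/77·1 + (-36/275)·1 + 57/175·1 = 1 ✓
b·c: (-36/275)·(-11/12) + 57/175·7/6 = 1/2 ✓
b·c²: (-36/275)·121/144 + 57/175·49/36 = 1/3 ✓
b·Ac: 57/175·175/342 = 1/6 ✓; 3 stages ⇒ order 3.

3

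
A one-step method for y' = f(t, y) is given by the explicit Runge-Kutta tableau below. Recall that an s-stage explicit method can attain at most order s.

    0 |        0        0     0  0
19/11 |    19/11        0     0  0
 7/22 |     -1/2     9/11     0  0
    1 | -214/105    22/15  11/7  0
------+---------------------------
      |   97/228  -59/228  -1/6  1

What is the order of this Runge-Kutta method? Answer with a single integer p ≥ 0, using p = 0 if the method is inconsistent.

b = (97/228, -59/228, -1/6, 1)
c = (0, 19/11, 7/22, 1)
Ac = (0, 0, 171/121, 91/30)
Σ b_i: 97/228·1 + (-59/228)·1 + (-1/6)·1 + 1·1 = 1 ✓
b·c: (-59/228)·19/11 + (-1/6)·7/22 + 1·1 = 1/2 ✓
b·c²: (-59/228)·361/121 + (-1/6)·49/484 + 1·1 = 613/2904 ≠ 1/3 ⇒ order 2.
b·Ac: (-1/6)·171/121 + 1·91/30 = 5078/1815 ≠ 1/6

2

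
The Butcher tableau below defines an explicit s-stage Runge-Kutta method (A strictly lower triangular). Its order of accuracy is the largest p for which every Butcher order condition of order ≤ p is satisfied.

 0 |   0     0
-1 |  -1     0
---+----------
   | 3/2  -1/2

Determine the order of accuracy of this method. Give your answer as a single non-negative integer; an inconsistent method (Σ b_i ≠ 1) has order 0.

b = (3/2, -1/2)
c = (0, -1)
Σ b_i: 3/2·1 + (-1/2)·1 = 1 ✓
b·c: (-1/2)·(-1) = 1/2 ✓; 2 stages ⇒ order 2.

2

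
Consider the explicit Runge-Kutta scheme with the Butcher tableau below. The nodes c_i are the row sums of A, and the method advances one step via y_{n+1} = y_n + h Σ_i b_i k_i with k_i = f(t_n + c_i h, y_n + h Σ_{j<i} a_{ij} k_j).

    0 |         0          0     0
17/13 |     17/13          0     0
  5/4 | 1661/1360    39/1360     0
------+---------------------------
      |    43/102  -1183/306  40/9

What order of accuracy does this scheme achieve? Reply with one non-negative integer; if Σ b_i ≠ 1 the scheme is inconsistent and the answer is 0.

b = (43/102, -1183/306, 40/9)
c = (0, 17/13, 5/4)
Ac = (0, 0, 3/80)
Σ b_i: 43/102·1 + (-1183/306)·1 + 40/9·1 = 1 ✓
b·c: (-1183/306)·17/13 + 40/9·5/4 = 1/2 ✓
b·c²: (-1183/306)·289/169 + 40/9·25/16 = 1/3 ✓
b·Ac: 40/9·3/80 = 1/6 ✓; 3 stages ⇒ order 3.

3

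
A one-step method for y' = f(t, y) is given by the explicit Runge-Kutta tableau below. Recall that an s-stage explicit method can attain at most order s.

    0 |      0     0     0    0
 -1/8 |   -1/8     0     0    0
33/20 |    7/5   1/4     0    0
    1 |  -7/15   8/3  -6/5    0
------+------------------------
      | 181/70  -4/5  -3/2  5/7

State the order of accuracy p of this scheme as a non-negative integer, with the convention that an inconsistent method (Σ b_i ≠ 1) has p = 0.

b = (181/70, -4/5, -3/2, 5/7)
c = (0, -1/8, 33/20, 1)
Ac = (0, 0, -1/32, -347/150)
Σ b_i: 181/70·1 + (-4/5)·1 + (-3/2)·1 + 5/7·1 = 1 ✓
b·c: (-4/5)·(-1/8) + (-3/2)·33/20 + 5/7·1 = -93/56 ≠ 1/2 ⇒ order 1.

1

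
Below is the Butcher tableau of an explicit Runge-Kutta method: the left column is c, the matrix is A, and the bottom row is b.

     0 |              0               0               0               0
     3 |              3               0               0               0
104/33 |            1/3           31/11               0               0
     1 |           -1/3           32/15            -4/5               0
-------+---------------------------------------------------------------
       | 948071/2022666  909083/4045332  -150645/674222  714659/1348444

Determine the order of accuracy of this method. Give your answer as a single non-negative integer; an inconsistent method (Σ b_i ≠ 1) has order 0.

b = (948071/2022666, 909083/4045332, -150645/674222, 714659/1348444)
c = (0, 3, 104/33, 1)
Ac = (0, 0, 93/11, 128/33)
Σ b_i: 948071/2022666·1 + 909083/4045332·1 + (-150645/674222)·1 + 714659/1348444·1 = 1 ✓
b·c: 909083/4045332·3 + (-150645/674222)·104/33 + 714659/1348444·1 = 1/2 ✓
b·c²: 909083/4045332·9 + (-150645/674222)·10816/1089 + 714659/1348444·1 = 1/3 ✓
b·Ac: (-150645/674222)·93/11 + 714659/1348444·128/33 = 1/6 ✓
b·c³: 909083/4045332·27 + (-150645/674222)·1124864/35937 + 714659/1348444·1 = -26446463/66747978 ≠ 1/4 ⇒ order 3.
b·(c∘Ac): (-150645/674222)·3224/121 + 714659/1348444·128/33 = -3941812/1011333 ≠ 1/8
b·Ac²: (-150645/674222)·279/11 + 714659/1348444·12256/1089 = 19860437/66747978 ≠ 1/12
b·A²c: 714659/1348444·(-372/55) = -6042117/1685555 ≠ 1/24

3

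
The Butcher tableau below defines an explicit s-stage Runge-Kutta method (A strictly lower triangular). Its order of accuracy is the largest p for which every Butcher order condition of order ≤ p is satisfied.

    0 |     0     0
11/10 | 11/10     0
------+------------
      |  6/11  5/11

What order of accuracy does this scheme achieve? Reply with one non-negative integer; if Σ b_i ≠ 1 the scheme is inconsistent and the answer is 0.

2

b = (6/11, 5/11)
c = (0, 11/10)
Σ b_i: 6/11·1 + 5/11·1 = 1 ✓
b·c: 5/11·11/10 = 1/2 ✓; 2 stages ⇒ order 2.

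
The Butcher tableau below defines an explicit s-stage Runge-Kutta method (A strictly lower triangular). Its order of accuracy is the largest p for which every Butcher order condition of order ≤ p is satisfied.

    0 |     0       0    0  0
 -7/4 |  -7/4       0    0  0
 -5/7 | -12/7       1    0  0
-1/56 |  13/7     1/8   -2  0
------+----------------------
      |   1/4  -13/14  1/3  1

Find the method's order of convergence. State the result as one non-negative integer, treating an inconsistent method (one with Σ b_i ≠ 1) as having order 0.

b = (1/4, -13/14, 1/3, 1)
c = (0, -7/4, -5/7, -1/56)
Ac = (0, 0, -7/4, 271/224)
Σ b_i: 1/4·1 + (-13/14)·1 + 1/3·1 + 1·1 = 55/84 ≠ 1 ⇒ order 0.

0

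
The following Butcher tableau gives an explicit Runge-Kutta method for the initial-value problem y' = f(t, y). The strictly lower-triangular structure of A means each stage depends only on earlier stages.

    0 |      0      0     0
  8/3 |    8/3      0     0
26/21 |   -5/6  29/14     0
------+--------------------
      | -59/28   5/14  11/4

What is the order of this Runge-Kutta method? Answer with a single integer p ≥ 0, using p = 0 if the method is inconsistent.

b = (-59/28, 5/14, 11/4)
c = (0, 8/3, 26/21)
Ac = (0, 0, 116/21)
Σ b_i: (-59/28)·1 + 5/14·1 + 11/4·1 = 1 ✓
b·c: 5/14·8/3 + 11/4·26/21 = 61/14 ≠ 1/2 ⇒ order 1.

1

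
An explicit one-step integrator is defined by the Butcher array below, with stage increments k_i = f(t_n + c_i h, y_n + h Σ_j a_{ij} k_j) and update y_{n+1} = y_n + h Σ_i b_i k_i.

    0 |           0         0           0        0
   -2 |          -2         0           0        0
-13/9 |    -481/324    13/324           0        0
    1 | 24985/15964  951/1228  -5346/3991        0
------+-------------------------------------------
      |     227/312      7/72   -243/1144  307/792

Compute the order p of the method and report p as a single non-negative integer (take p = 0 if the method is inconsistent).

4

b = (227/312, 7/72, -243/1144, 307/792)
c = (0, -2, -13/9, 1)
Ac = (0, 0, -13/162, 237/614)
Σ b_i: 227/312·1 + 7/72·1 + (-243/1144)·1 + 307/792·1 = 1 ✓
b·c: 7/72·(-2) + (-243/1144)·(-13/9) + 307/792·1 = 1/2 ✓
b·c²: 7/72·4 + (-243/1144)·169/81 + 307/792·1 = 1/3 ✓
b·Ac: (-243/1144)·(-13/162) + 307/792·237/614 = 1/6 ✓
b·c³: 7/72·(-8) + (-243/1144)·(-2197/729) + 307/792·1 = 1/4 ✓
b·(c∘Ac): (-243/1144)·169/1458 + 307/792·237/614 = 1/8 ✓
b·Ac²: (-243/1144)·13/81 + 307/792·93/307 = 1/12 ✓
b·A²c: 307/792·33/307 = 1/24 ✓; 4 stages ⇒ order 4.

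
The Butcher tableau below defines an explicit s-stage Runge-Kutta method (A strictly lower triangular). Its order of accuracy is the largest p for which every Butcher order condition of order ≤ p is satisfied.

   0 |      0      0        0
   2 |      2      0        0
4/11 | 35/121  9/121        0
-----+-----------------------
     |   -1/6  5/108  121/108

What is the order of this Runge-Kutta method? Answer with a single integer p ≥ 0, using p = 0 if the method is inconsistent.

3

b = (-1/6, 5/108, 121/108)
c = (0, 2, 4/11)
Ac = (0, 0, 18/121)
Σ b_i: (-1/6)·1 + 5/108·1 + 121/108·1 = 1 ✓
b·c: 5/108·2 + 121/108·4/11 = 1/2 ✓
b·c²: 5/108·4 + 121/108·16/121 = 1/3 ✓
b·Ac: 121/108·18/121 = 1/6 ✓; 3 stages ⇒ order 3.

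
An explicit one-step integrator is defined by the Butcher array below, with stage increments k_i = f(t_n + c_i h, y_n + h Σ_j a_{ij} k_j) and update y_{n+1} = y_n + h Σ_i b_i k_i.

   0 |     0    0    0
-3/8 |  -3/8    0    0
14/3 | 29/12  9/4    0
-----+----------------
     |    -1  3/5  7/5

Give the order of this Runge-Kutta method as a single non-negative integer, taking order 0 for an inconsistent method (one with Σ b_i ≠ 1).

b = (-1, 3/5, 7/5)
c = (0, -3/8, 14/3)
Ac = (0, 0, -27/32)
Σ b_i: (-1)·1 + 3/5·1 + 7/5·1 = 1 ✓
b·c: 3/5·(-3/8) + 7/5·14/3 = 757/120 ≠ 1/2 ⇒ order 1.

1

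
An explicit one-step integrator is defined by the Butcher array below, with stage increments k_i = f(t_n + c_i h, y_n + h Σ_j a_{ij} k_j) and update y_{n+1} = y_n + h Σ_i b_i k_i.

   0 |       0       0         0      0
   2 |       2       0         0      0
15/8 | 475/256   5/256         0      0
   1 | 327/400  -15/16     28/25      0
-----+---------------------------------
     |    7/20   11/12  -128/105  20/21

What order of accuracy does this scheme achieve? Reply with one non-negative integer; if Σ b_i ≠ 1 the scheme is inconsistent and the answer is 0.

b = (7/20, 11/12, -128/105, 20/21)
c = (0, 2, 15/8, 1)
Ac = (0, 0, 5/128, 9/40)
Σ b_i: 7/20·1 + 11/12·1 + (-128/105)·1 + 20/21·1 = 1 ✓
b·c: 11/12·2 + (-128/105)·15/8 + 20/21·1 = 1/2 ✓
b·c²: 11/12·4 + (-128/105)·225/64 + 20/21·1 = 1/3 ✓
b·Ac: (-128/105)·5/128 + 20/21·9/40 = 1/6 ✓
b·c³: 11/12·8 + (-128/105)·3375/512 + 20/21·1 = 1/4 ✓
b·(c∘Ac): (-128/105)·75/1024 + 20/21·9/40 = 1/8 ✓
b·Ac²: (-128/105)·5/64 + 20/21·3/16 = 1/12 ✓
b·A²c: 20/21·7/160 = 1/24 ✓; 4 stages ⇒ order 4.

4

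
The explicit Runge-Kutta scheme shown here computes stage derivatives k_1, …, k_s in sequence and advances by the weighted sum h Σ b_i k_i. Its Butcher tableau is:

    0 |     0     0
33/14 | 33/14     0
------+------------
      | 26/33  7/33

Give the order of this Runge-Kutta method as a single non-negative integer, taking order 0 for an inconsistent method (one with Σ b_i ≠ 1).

b = (26/33, 7/33)
c = (0, 33/14)
Σ b_i: 26/33·1 + 7/33·1 = 1 ✓
b·c: 7/33·33/14 = 1/2 ✓; 2 stages ⇒ order 2.

2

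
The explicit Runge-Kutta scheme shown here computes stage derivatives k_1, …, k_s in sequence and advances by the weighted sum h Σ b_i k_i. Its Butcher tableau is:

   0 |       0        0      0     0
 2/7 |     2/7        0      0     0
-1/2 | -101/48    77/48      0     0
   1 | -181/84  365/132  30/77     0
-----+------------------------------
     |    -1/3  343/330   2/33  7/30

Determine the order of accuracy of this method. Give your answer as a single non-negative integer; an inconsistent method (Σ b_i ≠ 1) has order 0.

4

b = (-1/3, 343/330, 2/33, 7/30)
c = (0, 2/7, -1/2, 1)
Ac = (0, 0, 11/24, 25/42)
Σ b_i: (-1/3)·1 + 343/330·1 + 2/33·1 + 7/30·1 = 1 ✓
b·c: 343/330·2/7 + 2/33·(-1/2) + 7/30·1 = 1/2 ✓
b·c²: 343/330·4/49 + 2/33·1/4 + 7/30·1 = 1/3 ✓
b·Ac: 2/33·11/24 + 7/30·25/42 = 1/6 ✓
b·c³: 343/330·8/343 + 2/33·(-1/8) + 7/30·1 = 1/4 ✓
b·(c∘Ac): 2/33·(-11/48) + 7/30·25/42 = 1/8 ✓
b·Ac²: 2/33·11/84 + 7/30·95/294 = 1/12 ✓
b·A²c: 7/30·5/28 = 1/24 ✓; 4 stages ⇒ order 4.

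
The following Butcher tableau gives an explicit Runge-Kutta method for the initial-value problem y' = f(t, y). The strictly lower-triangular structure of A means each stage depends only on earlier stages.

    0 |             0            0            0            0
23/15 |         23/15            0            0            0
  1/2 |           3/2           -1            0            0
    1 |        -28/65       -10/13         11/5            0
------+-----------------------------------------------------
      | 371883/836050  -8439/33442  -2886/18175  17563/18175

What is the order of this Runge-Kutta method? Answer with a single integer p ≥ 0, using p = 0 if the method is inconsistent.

3

b = (371883/836050, -8439/33442, -2886/18175, 17563/18175)
c = (0, 23/15, 1/2, 1)
Ac = (0, 0, -23/15, -31/390)
Σ b_i: 371883/836050·1 + (-8439/33442)·1 + (-2886/18175)·1 + 17563/18175·1 = 1 ✓
b·c: (-8439/33442)·23/15 + (-2886/18175)·1/2 + 17563/18175·1 = 1/2 ✓
b·c²: (-8439/33442)·529/225 + (-2886/18175)·1/4 + 17563/18175·1 = 1/3 ✓
b·Ac: (-2886/18175)·(-23/15) + 17563/18175·(-31/390) = 1/6 ✓
b·c³: (-8439/33442)·12167/3375 + (-2886/18175)·1/8 + 17563/18175·1 = 120251/3271500 ≠ 1/4 ⇒ order 3.
b·(c∘Ac): (-2886/18175)·(-23/30) + 17563/18175·(-31/390) = 24497/545250 ≠ 1/8
b·Ac²: (-2886/18175)·(-529/225) + 17563/18175·(-589/468) = -13786699/16357500 ≠ 1/12
b·A²c: 17563/18175·(-253/75) = -4443439/1363125 ≠ 1/24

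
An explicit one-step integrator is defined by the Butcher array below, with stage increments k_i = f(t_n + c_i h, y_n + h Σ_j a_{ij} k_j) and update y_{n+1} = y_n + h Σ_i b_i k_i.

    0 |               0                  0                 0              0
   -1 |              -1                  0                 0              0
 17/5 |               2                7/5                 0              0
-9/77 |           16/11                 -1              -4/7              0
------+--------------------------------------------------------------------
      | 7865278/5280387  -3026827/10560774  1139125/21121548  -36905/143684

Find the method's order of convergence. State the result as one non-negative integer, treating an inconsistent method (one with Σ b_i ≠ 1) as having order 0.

b = (7865278/5280387, -3026827/10560774, 1139125/21121548, -36905/143684)
c = (0, -1, 17/5, -9/77)
Ac = (0, 0, -7/5, -33/35)
Σ b_i: 7865278/5280387·1 + (-3026827/10560774)·1 + 1139125/21121548·1 + (-36905/143684)·1 = 1 ✓
b·c: (-3026827/10560774)·(-1) + 1139125/21121548·17/5 + (-36905/143684)·(-9/77) = 1/2 ✓
b·c²: (-3026827/10560774)·1 + 1139125/21121548·289/25 + (-36905/143684)·81/5929 = 1/3 ✓
b·Ac: 1139125/21121548·(-7/5) + (-36905/143684)·(-33/35) = 1/6 ✓
b·c³: (-3026827/10560774)·(-1) + 1139125/21121548·4913/125 + (-36905/143684)·(-729/456533) = 38375053/15944698 ≠ 1/4 ⇒ order 3.
b·(c∘Ac): 1139125/21121548·(-119/25) + (-36905/143684)·27/245 = -1505024/5280387 ≠ 1/8
b·Ac²: 1139125/21121548·7/5 + (-36905/143684)·(-1331/175) = 900337/443730 ≠ 1/12
b·A²c: (-36905/143684)·4/5 = -7381/35921 ≠ 1/24

3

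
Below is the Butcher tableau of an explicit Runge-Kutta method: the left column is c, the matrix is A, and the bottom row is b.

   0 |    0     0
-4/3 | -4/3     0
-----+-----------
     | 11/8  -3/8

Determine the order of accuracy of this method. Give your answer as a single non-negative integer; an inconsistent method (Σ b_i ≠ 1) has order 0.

2

b = (11/8, -3/8)
c = (0, -4/3)
Σ b_i: 11/8·1 + (-3/8)·1 = 1 ✓
b·c: (-3/8)·(-4/3) = 1/2 ✓; 2 stages ⇒ order 2.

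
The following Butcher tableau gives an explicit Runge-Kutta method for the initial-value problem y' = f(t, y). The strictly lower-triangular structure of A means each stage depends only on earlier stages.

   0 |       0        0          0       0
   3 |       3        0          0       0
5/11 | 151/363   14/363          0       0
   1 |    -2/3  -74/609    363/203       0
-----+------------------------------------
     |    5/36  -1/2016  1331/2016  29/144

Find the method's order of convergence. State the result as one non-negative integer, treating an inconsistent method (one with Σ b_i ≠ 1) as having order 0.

b = (5/36, -1/2016, 1331/2016, 29/144)
c = (0, 3, 5/11, 1)
Ac = (0, 0, 14/121, 13/29)
Σ b_i: 5/36·1 + (-1/2016)·1 + 1331/2016·1 + 29/144·1 = 1 ✓
b·c: (-1/2016)·3 + 1331/2016·5/11 + 29/144·1 = 1/2 ✓
b·c²: (-1/2016)·9 + 1331/2016·25/121 + 29/144·1 = 1/3 ✓
b·Ac: 1331/2016·14/121 + 29/144·13/29 = 1/6 ✓
b·c³: (-1/2016)·27 + 1331/2016·125/1331 + 29/144·1 = 1/4 ✓
b·(c∘Ac): 1331/2016·70/1331 + 29/144·13/29 = 1/8 ✓
b·Ac²: 1331/2016·42/121 + 29/144·(-21/29) = 1/12 ✓
b·A²c: 29/144·6/29 = 1/24 ✓; 4 stages ⇒ order 4.

4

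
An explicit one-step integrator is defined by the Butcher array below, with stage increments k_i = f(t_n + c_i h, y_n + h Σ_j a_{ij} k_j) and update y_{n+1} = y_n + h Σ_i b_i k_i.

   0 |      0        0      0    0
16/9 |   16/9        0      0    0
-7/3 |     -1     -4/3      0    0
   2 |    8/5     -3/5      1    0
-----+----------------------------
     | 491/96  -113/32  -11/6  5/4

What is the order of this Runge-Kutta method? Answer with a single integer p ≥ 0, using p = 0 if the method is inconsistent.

2

b = (491/96, -113/32, -11/6, 5/4)
c = (0, 16/9, -7/3, 2)
Ac = (0, 0, -64/27, -17/5)
Σ b_i: 491/96·1 + (-113/32)·1 + (-11/6)·1 + 5/4·1 = 1 ✓
b·c: (-113/32)·16/9 + (-11/6)·(-7/3) + 5/4·2 = 1/2 ✓
b·c²: (-113/32)·256/81 + (-11/6)·49/9 + 5/4·4 = -2615/162 ≠ 1/3 ⇒ order 2.
b·Ac: (-11/6)·(-64/27) + 5/4·(-17/5) = 31/324 ≠ 1/6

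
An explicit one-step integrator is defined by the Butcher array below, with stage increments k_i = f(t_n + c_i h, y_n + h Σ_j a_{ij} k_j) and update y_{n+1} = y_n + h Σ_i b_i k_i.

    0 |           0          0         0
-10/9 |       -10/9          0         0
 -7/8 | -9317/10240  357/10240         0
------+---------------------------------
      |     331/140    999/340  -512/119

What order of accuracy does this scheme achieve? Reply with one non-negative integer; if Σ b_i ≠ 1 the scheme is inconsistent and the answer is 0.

b = (331/140, 999/340, -512/119)
c = (0, -10/9, -7/8)
Ac = (0, 0, -119/3072)
Σ b_i: 331/140·1 + 999/340·1 + (-512/119)·1 = 1 ✓
b·c: 999/340·(-10/9) + (-512/119)·(-7/8) = 1/2 ✓
b·c²: 999/340·100/81 + (-512/119)·49/64 = 1/3 ✓
b·Ac: (-512/119)·(-119/3072) = 1/6 ✓; 3 stages ⇒ order 3.

3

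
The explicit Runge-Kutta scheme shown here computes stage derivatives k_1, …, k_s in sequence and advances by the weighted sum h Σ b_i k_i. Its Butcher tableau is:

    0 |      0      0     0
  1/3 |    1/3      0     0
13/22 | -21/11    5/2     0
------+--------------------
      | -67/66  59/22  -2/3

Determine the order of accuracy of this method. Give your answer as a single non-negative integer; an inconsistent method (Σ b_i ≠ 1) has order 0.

2

b = (-67/66, 59/22, -2/3)
c = (0, 1/3, 13/22)
Ac = (0, 0, 5/6)
Σ b_i: (-67/66)·1 + 59/22·1 + (-2/3)·1 = 1 ✓
b·c: 59/22·1/3 + (-2/3)·13/22 = 1/2 ✓
b·c²: 59/22·1/9 + (-2/3)·169/484 = 71/1089 ≠ 1/3 ⇒ order 2.
b·Ac: (-2/3)·5/6 = -5/9 ≠ 1/6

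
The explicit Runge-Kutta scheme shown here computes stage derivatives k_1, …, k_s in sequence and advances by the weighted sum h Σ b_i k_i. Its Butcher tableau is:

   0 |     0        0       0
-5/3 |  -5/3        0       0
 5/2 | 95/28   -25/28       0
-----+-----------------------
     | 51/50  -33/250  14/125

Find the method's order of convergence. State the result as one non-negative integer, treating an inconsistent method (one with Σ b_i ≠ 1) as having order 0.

b = (51/50, -33/250, 14/125)
c = (0, -5/3, 5/2)
Ac = (0, 0, 125/84)
Σ b_i: 51/50·1 + (-33/250)·1 + 14/125·1 = 1 ✓
b·c: (-33/250)·(-5/3) + 14/125·5/2 = 1/2 ✓
b·c²: (-33/250)·25/9 + 14/125·25/4 = 1/3 ✓
b·Ac: 14/125·125/84 = 1/6 ✓; 3 stages ⇒ order 3.

3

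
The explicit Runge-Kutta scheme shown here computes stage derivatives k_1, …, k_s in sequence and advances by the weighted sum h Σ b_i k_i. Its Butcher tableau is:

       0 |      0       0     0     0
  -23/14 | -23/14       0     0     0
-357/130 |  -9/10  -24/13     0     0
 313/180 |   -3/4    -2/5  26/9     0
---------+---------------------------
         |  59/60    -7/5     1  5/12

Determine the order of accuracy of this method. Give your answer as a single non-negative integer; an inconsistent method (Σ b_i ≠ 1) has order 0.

b = (59/60, -7/5, 1, 5/12)
c = (0, -23/14, -357/130, 313/180)
Ac = (0, 0, 276/91, -764/105)
Σ b_i: 59/60·1 + (-7/5)·1 + 1·1 + 5/12·1 = 1 ✓
b·c: (-7/5)·(-23/14) + 1·(-357/130) + 5/12·313/180 = 7817/28080 ≠ 1/2 ⇒ order 1.

1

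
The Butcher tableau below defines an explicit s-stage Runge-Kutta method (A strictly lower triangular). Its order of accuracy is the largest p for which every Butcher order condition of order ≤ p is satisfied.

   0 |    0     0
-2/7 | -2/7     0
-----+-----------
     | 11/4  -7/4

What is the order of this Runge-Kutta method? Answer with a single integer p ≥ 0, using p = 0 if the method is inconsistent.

b = (11/4, -7/4)
c = (0, -2/7)
Σ b_i: 11/4·1 + (-7/4)·1 = 1 ✓
b·c: (-7/4)·(-2/7) = 1/2 ✓; 2 stages ⇒ order 2.

2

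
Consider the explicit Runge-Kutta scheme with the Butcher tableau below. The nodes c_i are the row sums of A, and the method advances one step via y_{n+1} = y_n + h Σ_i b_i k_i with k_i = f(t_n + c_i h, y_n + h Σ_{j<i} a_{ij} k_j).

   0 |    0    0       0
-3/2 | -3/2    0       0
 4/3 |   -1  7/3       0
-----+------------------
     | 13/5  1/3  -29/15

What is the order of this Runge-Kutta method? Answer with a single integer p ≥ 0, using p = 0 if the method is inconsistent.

1

b = (13/5, 1/3, -29/15)
c = (0, -3/2, 4/3)
Ac = (0, 0, -7/2)
Σ b_i: 13/5·1 + 1/3·1 + (-29/15)·1 = 1 ✓
b·c: 1/3·(-3/2) + (-29/15)·4/3 = -277/90 ≠ 1/2 ⇒ order 1.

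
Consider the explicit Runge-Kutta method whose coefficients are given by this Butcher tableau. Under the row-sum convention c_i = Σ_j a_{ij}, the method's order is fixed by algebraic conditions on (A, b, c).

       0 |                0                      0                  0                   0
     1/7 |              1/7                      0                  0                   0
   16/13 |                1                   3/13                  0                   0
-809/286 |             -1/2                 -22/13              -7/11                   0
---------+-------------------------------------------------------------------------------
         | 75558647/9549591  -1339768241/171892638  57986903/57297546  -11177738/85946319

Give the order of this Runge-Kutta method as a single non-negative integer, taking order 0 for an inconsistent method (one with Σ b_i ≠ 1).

3

b = (75558647/9549591, -1339768241/171892638, 57986903/57297546, -11177738/85946319)
c = (0, 1/7, 16/13, -809/286)
Ac = (0, 0, 3/91, -1026/1001)
Σ b_i: 75558647/9549591·1 + (-1339768241/171892638)·1 + 57986903/57297546·1 + (-11177738/85946319)·1 = 1 ✓
b·c: (-1339768241/171892638)·1/7 + 57986903/57297546·16/13 + (-11177738/85946319)·(-809/286) = 1/2 ✓
b·c²: (-1339768241/171892638)·1/49 + 57986903/57297546·256/169 + (-11177738/85946319)·654481/81796 = 1/3 ✓
b·Ac: 57986903/57297546·3/91 + (-11177738/85946319)·(-1026/1001) = 1/6 ✓
b·c³: (-1339768241/171892638)·1/343 + 57986903/57297546·4096/2197 + (-11177738/85946319)·(-529475129/23393656) = 217250629891/45188664612 ≠ 1/4 ⇒ order 3.
b·(c∘Ac): 57986903/57297546·48/1183 + (-11177738/85946319)·415017/143143 = -291994730/869012781 ≠ 1/8
b·Ac²: 57986903/57297546·3/637 + (-11177738/85946319)·(-90954/91091) = 77994195/579341854 ≠ 1/12
b·A²c: (-11177738/85946319)·(-3/143) = 78166/28648773 ≠ 1/24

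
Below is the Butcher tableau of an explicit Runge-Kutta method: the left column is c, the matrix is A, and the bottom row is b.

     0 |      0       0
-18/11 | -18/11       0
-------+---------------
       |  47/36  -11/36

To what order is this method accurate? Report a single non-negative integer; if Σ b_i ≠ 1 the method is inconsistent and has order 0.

2

b = (47/36, -11/36)
c = (0, -18/11)
Σ b_i: 47/36·1 + (-11/36)·1 = 1 ✓
b·c: (-11/36)·(-18/11) = 1/2 ✓; 2 stages ⇒ order 2.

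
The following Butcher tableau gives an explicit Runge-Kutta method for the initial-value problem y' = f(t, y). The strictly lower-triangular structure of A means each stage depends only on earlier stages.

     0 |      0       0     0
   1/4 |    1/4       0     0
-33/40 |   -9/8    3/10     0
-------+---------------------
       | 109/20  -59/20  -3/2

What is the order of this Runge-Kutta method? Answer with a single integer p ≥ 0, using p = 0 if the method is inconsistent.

b = (109/20, -59/20, -3/2)
c = (0, 1/4, -33/40)
Ac = (0, 0, 3/40)
Σ b_i: 109/20·1 + (-59/20)·1 + (-3/2)·1 = 1 ✓
b·c: (-59/20)·1/4 + (-3/2)·(-33/40) = 1/2 ✓
b·c²: (-59/20)·1/16 + (-3/2)·1089/1600 = -3857/3200 ≠ 1/3 ⇒ order 2.
b·Ac: (-3/2)·3/40 = -9/80 ≠ 1/6

2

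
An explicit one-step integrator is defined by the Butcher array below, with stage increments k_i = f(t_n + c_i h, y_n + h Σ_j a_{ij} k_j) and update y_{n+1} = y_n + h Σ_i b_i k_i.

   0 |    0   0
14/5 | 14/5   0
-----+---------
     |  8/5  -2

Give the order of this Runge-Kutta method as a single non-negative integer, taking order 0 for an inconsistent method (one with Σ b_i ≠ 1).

b = (8/5, -2)
c = (0, 14/5)
Σ b_i: 8/5·1 + (-2)·1 = -2/5 ≠ 1 ⇒ order 0.

0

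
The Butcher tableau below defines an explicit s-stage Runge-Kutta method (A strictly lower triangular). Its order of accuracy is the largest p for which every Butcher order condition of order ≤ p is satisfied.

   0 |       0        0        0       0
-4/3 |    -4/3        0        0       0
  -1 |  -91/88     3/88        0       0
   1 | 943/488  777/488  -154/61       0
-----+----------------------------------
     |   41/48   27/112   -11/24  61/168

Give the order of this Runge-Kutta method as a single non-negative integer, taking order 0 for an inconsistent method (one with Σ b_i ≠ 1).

b = (41/48, 27/112, -11/24, 61/168)
c = (0, -4/3, -1, 1)
Ac = (0, 0, -1/22, 49/122)
Σ b_i: 41/48·1 + 27/112·1 + (-11/24)·1 + 61/168·1 = 1 ✓
b·c: 27/112·(-4/3) + (-11/24)·(-1) + 61/168·1 = 1/2 ✓
b·c²: 27/112·16/9 + (-11/24)·1 + 61/168·1 = 1/3 ✓
b·Ac: (-11/24)·(-1/22) + 61/168·49/122 = 1/6 ✓
b·c³: 27/112·(-64/27) + (-11/24)·(-1) + 61/168·1 = 1/4 ✓
b·(c∘Ac): (-11/24)·1/22 + 61/168·49/122 = 1/8 ✓
b·Ac²: (-11/24)·2/33 + 61/168·56/183 = 1/12 ✓
b·A²c: 61/168·7/61 = 1/24 ✓; 4 stages ⇒ order 4.

4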